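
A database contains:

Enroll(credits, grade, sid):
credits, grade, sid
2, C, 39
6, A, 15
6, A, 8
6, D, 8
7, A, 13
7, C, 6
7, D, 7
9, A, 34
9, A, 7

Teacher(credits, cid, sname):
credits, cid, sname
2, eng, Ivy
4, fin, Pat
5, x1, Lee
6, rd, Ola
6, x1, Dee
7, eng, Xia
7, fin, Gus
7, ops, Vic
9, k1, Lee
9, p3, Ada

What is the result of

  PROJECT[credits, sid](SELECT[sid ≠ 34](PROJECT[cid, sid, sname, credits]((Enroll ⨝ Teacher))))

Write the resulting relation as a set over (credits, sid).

{(2, 39), (6, 15), (6, 8), (7, 13), (7, 6), (7, 7), (9, 7)}

Natural join on credits: {(2, C, 39, eng, Ivy), (6, A, 15, rd, Ola), (6, A, 15, x1, Dee), (6, A, 8, rd, Ola), (6, A, 8, x1, Dee), (6, D, 8, rd, Ola), (6, D, 8, x1, Dee), (7, A, 13, eng, Xia), (7, A, 13, fin, Gus), (7, A, 13, ops, Vic), (7, C, 6, eng, Xia), (7, C, 6, fin, Gus), (7, C, 6, ops, Vic), (7, D, 7, eng, Xia), (7, D, 7, fin, Gus), (7, D, 7, ops, Vic), (9, A, 34, k1, Lee), (9, A, 34, p3, Ada), (9, A, 7, k1, Lee), (9, A, 7, p3, Ada)}
Projecting to cid, sid, sname, credits (2 duplicate(s) eliminated): {(eng, 13, Xia, 7), (eng, 39, Ivy, 2), (eng, 6, Xia, 7), (eng, 7, Xia, 7), (fin, 13, Gus, 7), (fin, 6, Gus, 7), (fin, 7, Gus, 7), (k1, 34, Lee, 9), (k1, 7, Lee, 9), (ops, 13, Vic, 7), (ops, 6, Vic, 7), (ops, 7, Vic, 7), (p3, 34, Ada, 9), (p3, 7, Ada, 9), (rd, 15, Ola, 6), (rd, 8, Ola, 6), (x1, 15, Dee, 6), (x1, 8, Dee, 6)}
σ[sid ≠ 34]: keep tuples satisfying sid ≠ 34 → {(eng, 13, Xia, 7), (eng, 39, Ivy, 2), (eng, 6, Xia, 7), (eng, 7, Xia, 7), (fin, 13, Gus, 7), (fin, 6, Gus, 7), (fin, 7, Gus, 7), (k1, 7, Lee, 9), (ops, 13, Vic, 7), (ops, 6, Vic, 7), (ops, 7, Vic, 7), (p3, 7, Ada, 9), (rd, 15, Ola, 6), (rd, 8, Ola, 6), (x1, 15, Dee, 6), (x1, 8, Dee, 6)}
Projecting to credits, sid (9 duplicate(s) eliminated): {(2, 39), (6, 15), (6, 8), (7, 13), (7, 6), (7, 7), (9, 7)}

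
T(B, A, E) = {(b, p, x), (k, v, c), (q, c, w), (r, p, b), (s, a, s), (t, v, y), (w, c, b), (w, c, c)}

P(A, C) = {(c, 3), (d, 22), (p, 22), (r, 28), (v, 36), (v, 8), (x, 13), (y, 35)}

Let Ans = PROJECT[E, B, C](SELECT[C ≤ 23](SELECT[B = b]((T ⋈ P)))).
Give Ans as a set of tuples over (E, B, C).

Natural join on A: {(b, p, x, 22), (k, v, c, 36), (k, v, c, 8), (q, c, w, 3), (r, p, b, 22), (t, v, y, 36), (t, v, y, 8), (w, c, b, 3), (w, c, c, 3)}
Filtering on B = b leaves {(b, p, x, 22)}.
Filtering on C ≤ 23 leaves {(b, p, x, 22)}.
Projecting to E, B, C: {(x, b, 22)}

{(x, b, 22)}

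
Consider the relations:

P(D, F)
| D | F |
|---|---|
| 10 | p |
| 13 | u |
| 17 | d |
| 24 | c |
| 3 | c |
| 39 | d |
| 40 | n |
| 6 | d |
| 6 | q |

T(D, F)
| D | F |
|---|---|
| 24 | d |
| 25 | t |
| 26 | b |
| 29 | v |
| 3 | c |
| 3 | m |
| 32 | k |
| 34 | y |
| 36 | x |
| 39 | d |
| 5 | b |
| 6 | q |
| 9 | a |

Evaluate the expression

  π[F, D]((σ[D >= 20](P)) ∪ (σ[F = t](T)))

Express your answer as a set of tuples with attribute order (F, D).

Filtering on D >= 20 leaves {(24, c), (39, d), (40, n)}.
Filtering on F = t leaves {(25, t)}.
Set union of the two operands is {(24, c), (25, t), (39, d), (40, n)}.
Keep only column(s) F, D: {(c, 24), (d, 39), (n, 40), (t, 25)}

{(c, 24), (d, 39), (n, 40), (t, 25)}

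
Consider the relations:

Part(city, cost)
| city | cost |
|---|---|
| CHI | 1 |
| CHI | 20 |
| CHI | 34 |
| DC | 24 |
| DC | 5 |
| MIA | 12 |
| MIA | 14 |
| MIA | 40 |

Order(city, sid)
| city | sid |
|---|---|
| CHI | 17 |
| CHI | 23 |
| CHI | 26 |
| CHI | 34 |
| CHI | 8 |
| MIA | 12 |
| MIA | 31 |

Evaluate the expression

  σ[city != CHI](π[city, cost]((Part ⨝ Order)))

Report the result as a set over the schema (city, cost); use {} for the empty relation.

Joining Part and Order on city yields {(CHI, 1, 17), (CHI, 1, 23), (CHI, 1, 26), (CHI, 1, 34), (CHI, 1, 8), (CHI, 20, 17), (CHI, 20, 23), (CHI, 20, 26), (CHI, 20, 34), (CHI, 20, 8), (CHI, 34, 17), (CHI, 34, 23), (CHI, 34, 26), (CHI, 34, 34), (CHI, 34, 8), (MIA, 12, 12), (MIA, 12, 31), (MIA, 14, 12), (MIA, 14, 31), (MIA, 40, 12), (MIA, 40, 31)}.
Projecting to city, cost (15 duplicate(s) eliminated): {(CHI, 1), (CHI, 20), (CHI, 34), (MIA, 12), (MIA, 14), (MIA, 40)}
Selection city != CHI: {(MIA, 12), (MIA, 14), (MIA, 40)}

{(MIA, 12), (MIA, 14), (MIA, 40)}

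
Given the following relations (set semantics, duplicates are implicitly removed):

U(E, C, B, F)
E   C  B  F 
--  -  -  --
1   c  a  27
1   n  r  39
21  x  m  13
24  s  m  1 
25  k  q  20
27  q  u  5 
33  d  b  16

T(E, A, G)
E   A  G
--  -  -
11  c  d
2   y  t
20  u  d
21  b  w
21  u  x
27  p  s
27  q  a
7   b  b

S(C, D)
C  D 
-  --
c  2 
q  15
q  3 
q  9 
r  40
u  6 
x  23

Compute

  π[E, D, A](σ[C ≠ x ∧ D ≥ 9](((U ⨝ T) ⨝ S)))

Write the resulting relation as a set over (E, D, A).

{(27, 15, p), (27, 15, q), (27, 9, p), (27, 9, q)}

Joining U and T on E yields {(21, x, m, 13, b, w), (21, x, m, 13, u, x), (27, q, u, 5, p, s), (27, q, u, 5, q, a)}.
Joining (U ⨝ T) and S on C yields {(21, x, m, 13, b, w, 23), (21, x, m, 13, u, x, 23), (27, q, u, 5, p, s, 15), (27, q, u, 5, p, s, 3), (27, q, u, 5, p, s, 9), (27, q, u, 5, q, a, 15), (27, q, u, 5, q, a, 3), (27, q, u, 5, q, a, 9)}.
Filtering on C ≠ x ∧ D ≥ 9 leaves {(27, q, u, 5, p, s, 15), (27, q, u, 5, p, s, 9), (27, q, u, 5, q, a, 15), (27, q, u, 5, q, a, 9)}.
Keep only column(s) E, D, A: {(27, 15, p), (27, 15, q), (27, 9, p), (27, 9, q)}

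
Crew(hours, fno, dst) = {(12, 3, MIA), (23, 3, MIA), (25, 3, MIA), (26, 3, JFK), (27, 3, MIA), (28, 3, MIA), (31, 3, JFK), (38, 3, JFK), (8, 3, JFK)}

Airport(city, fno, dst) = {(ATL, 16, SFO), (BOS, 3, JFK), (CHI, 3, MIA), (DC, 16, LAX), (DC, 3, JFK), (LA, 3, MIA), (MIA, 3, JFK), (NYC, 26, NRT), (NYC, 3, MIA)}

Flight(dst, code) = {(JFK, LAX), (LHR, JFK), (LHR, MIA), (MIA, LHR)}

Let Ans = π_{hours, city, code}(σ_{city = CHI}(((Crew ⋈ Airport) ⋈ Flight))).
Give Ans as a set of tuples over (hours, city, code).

Natural join on fno, dst: {(12, 3, MIA, CHI), (12, 3, MIA, LA), (12, 3, MIA, NYC), (23, 3, MIA, CHI), (23, 3, MIA, LA), (23, 3, MIA, NYC), (25, 3, MIA, CHI), (25, 3, MIA, LA), (25, 3, MIA, NYC), (26, 3, JFK, BOS), (26, 3, JFK, DC), (26, 3, JFK, MIA), (27, 3, MIA, CHI), (27, 3, MIA, LA), (27, 3, MIA, NYC), (28, 3, MIA, CHI), (28, 3, MIA, LA), (28, 3, MIA, NYC), (31, 3, JFK, BOS), (31, 3, JFK, DC), (31, 3, JFK, MIA), (38, 3, JFK, BOS), (38, 3, JFK, DC), (38, 3, JFK, MIA), (8, 3, JFK, BOS), (8, 3, JFK, DC), (8, 3, JFK, MIA)}
Natural join on dst: {(12, 3, MIA, CHI, LHR), (12, 3, MIA, LA, LHR), (12, 3, MIA, NYC, LHR), (23, 3, MIA, CHI, LHR), (23, 3, MIA, LA, LHR), (23, 3, MIA, NYC, LHR), (25, 3, MIA, CHI, LHR), (25, 3, MIA, LA, LHR), (25, 3, MIA, NYC, LHR), (26, 3, JFK, BOS, LAX), (26, 3, JFK, DC, LAX), (26, 3, JFK, MIA, LAX), (27, 3, MIA, CHI, LHR), (27, 3, MIA, LA, LHR), (27, 3, MIA, NYC, LHR), (28, 3, MIA, CHI, LHR), (28, 3, MIA, LA, LHR), (28, 3, MIA, NYC, LHR), (31, 3, JFK, BOS, LAX), (31, 3, JFK, DC, LAX), (31, 3, JFK, MIA, LAX), (38, 3, JFK, BOS, LAX), (38, 3, JFK, DC, LAX), (38, 3, JFK, MIA, LAX), (8, 3, JFK, BOS, LAX), (8, 3, JFK, DC, LAX), (8, 3, JFK, MIA, LAX)}
Apply σ_{city = CHI}; surviving tuples: {(12, 3, MIA, CHI, LHR), (23, 3, MIA, CHI, LHR), (25, 3, MIA, CHI, LHR), (27, 3, MIA, CHI, LHR), (28, 3, MIA, CHI, LHR)}
π_{hours, city, code} gives {(12, CHI, LHR), (23, CHI, LHR), (25, CHI, LHR), (27, CHI, LHR), (28, CHI, LHR)}.

{(12, CHI, LHR), (23, CHI, LHR), (25, CHI, LHR), (27, CHI, LHR), (28, CHI, LHR)}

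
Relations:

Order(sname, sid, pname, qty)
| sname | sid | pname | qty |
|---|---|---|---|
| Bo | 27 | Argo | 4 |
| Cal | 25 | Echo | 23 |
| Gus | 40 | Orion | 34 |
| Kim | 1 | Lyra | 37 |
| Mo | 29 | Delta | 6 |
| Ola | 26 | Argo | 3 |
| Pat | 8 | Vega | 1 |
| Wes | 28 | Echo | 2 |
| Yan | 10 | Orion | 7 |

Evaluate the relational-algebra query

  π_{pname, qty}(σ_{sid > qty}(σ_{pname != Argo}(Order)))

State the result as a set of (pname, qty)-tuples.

{(Delta, 6), (Echo, 2), (Echo, 23), (Orion, 34), (Orion, 7), (Vega, 1)}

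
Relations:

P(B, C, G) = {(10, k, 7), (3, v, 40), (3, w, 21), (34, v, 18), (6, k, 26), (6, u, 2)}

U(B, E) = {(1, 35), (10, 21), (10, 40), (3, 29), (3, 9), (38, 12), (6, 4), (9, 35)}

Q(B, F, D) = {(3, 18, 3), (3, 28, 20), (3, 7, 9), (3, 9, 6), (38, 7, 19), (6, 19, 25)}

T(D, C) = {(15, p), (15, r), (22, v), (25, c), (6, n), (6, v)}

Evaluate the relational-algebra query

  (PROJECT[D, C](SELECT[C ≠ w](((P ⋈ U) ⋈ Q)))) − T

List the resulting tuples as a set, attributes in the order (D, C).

{(20, v), (25, k), (25, u), (3, v), (9, v)}

P ⋈ U (natural join on B): {(10, k, 7, 21), (10, k, 7, 40), (3, v, 40, 29), (3, v, 40, 9), (3, w, 21, 29), (3, w, 21, 9), (6, k, 26, 4), (6, u, 2, 4)}
(P ⋈ U) ⋈ Q (natural join on B): {(3, v, 40, 29, 18, 3), (3, v, 40, 29, 28, 20), (3, v, 40, 29, 7, 9), (3, v, 40, 29, 9, 6), (3, v, 40, 9, 18, 3), (3, v, 40, 9, 28, 20), (3, v, 40, 9, 7, 9), (3, v, 40, 9, 9, 6), (3, w, 21, 29, 18, 3), (3, w, 21, 29, 28, 20), (3, w, 21, 29, 7, 9), (3, w, 21, 29, 9, 6), (3, w, 21, 9, 18, 3), (3, w, 21, 9, 28, 20), (3, w, 21, 9, 7, 9), (3, w, 21, 9, 9, 6), (6, k, 26, 4, 19, 25), (6, u, 2, 4, 19, 25)}
Apply σ_{C ≠ w}; surviving tuples: {(3, v, 40, 29, 18, 3), (3, v, 40, 29, 28, 20), (3, v, 40, 29, 7, 9), (3, v, 40, 29, 9, 6), (3, v, 40, 9, 18, 3), (3, v, 40, 9, 28, 20), (3, v, 40, 9, 7, 9), (3, v, 40, 9, 9, 6), (6, k, 26, 4, 19, 25), (6, u, 2, 4, 19, 25)}
Keep only column(s) D, C (4 duplicate(s) eliminated): {(20, v), (25, k), (25, u), (3, v), (6, v), (9, v)}
Taking the difference: {(20, v), (25, k), (25, u), (3, v), (9, v)}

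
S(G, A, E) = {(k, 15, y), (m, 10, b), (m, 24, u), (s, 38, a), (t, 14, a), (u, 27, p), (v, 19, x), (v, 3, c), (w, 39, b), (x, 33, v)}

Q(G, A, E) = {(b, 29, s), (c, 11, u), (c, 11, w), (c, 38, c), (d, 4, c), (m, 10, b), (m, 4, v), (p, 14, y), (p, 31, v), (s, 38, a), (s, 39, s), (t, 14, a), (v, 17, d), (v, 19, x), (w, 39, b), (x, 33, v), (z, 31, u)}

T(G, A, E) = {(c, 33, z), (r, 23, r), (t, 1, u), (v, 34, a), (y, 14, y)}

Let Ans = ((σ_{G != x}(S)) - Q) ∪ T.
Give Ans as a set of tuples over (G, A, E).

σ[G != x]: keep tuples satisfying G != x → {(k, 15, y), (m, 10, b), (m, 24, u), (s, 38, a), (t, 14, a), (u, 27, p), (v, 19, x), (v, 3, c), (w, 39, b)}
Taking the difference: {(k, 15, y), (m, 24, u), (u, 27, p), (v, 3, c)}
Taking the union: {(c, 33, z), (k, 15, y), (m, 24, u), (r, 23, r), (t, 1, u), (u, 27, p), (v, 3, c), (v, 34, a), (y, 14, y)}

{(c, 33, z), (k, 15, y), (m, 24, u), (r, 23, r), (t, 1, u), (u, 27, p), (v, 3, c), (v, 34, a), (y, 14, y)}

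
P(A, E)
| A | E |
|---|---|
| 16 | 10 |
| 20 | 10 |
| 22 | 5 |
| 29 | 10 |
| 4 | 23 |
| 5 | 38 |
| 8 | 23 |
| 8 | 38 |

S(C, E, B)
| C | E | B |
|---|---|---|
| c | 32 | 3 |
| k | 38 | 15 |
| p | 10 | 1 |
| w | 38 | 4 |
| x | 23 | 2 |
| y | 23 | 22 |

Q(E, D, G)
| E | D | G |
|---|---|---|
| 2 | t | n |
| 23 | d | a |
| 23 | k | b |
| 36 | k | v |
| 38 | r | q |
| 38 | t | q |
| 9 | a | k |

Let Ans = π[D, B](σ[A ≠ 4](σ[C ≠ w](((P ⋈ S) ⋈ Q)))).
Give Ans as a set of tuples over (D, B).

{(d, 2), (d, 22), (k, 2), (k, 22), (r, 15), (t, 15)}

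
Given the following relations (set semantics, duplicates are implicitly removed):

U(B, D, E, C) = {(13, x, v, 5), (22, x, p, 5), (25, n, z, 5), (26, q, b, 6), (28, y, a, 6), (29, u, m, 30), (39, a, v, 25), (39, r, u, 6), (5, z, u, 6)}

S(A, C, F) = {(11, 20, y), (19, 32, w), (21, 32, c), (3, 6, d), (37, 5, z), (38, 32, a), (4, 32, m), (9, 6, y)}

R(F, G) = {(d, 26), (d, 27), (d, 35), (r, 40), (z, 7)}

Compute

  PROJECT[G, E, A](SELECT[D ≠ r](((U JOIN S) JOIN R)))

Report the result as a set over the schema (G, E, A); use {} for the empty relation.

Joining U and S on C yields {(13, x, v, 5, 37, z), (22, x, p, 5, 37, z), (25, n, z, 5, 37, z), (26, q, b, 6, 3, d), (26, q, b, 6, 9, y), (28, y, a, 6, 3, d), (28, y, a, 6, 9, y), (39, r, u, 6, 3, d), (39, r, u, 6, 9, y), (5, z, u, 6, 3, d), (5, z, u, 6, 9, y)}.
Joining (U JOIN S) and R on F yields {(13, x, v, 5, 37, z, 7), (22, x, p, 5, 37, z, 7), (25, n, z, 5, 37, z, 7), (26, q, b, 6, 3, d, 26), (26, q, b, 6, 3, d, 27), (26, q, b, 6, 3, d, 35), (28, y, a, 6, 3, d, 26), (28, y, a, 6, 3, d, 27), (28, y, a, 6, 3, d, 35), (39, r, u, 6, 3, d, 26), (39, r, u, 6, 3, d, 27), (39, r, u, 6, 3, d, 35), (5, z, u, 6, 3, d, 26), (5, z, u, 6, 3, d, 27), (5, z, u, 6, 3, d, 35)}.
Apply σ_{D ≠ r}; surviving tuples: {(13, x, v, 5, 37, z, 7), (22, x, p, 5, 37, z, 7), (25, n, z, 5, 37, z, 7), (26, q, b, 6, 3, d, 26), (26, q, b, 6, 3, d, 27), (26, q, b, 6, 3, d, 35), (28, y, a, 6, 3, d, 26), (28, y, a, 6, 3, d, 27), (28, y, a, 6, 3, d, 35), (5, z, u, 6, 3, d, 26), (5, z, u, 6, 3, d, 27), (5, z, u, 6, 3, d, 35)}
π[G, E, A]: project onto (G, E, A) → {(26, a, 3), (26, b, 3), (26, u, 3), (27, a, 3), (27, b, 3), (27, u, 3), (35, a, 3), (35, b, 3), (35, u, 3), (7, p, 37), (7, v, 37), (7, z, 37)}

{(26, a, 3), (26, b, 3), (26, u, 3), (27, a, 3), (27, b, 3), (27, u, 3), (35, a, 3), (35, b, 3), (35, u, 3), (7, p, 37), (7, v, 37), (7, z, 37)}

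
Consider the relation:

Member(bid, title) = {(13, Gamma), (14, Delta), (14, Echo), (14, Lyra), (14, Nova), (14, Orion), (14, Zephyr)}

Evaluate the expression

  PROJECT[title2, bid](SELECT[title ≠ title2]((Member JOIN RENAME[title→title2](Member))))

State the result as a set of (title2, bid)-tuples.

ρ[title→title2]: schema becomes (bid, title2); tuples unchanged.
Member ⋈ RENAME[title→title2](Member) (natural join on bid): {(13, Gamma, Gamma), (14, Delta, Delta), (14, Delta, Echo), (14, Delta, Lyra), (14, Delta, Nova), (14, Delta, Orion), (14, Delta, Zephyr), (14, Echo, Delta), (14, Echo, Echo), (14, Echo, Lyra), (14, Echo, Nova), (14, Echo, Orion), (14, Echo, Zephyr), (14, Lyra, Delta), (14, Lyra, Echo), (14, Lyra, Lyra), (14, Lyra, Nova), (14, Lyra, Orion), (14, Lyra, Zephyr), (14, Nova, Delta), (14, Nova, Echo), (14, Nova, Lyra), (14, Nova, Nova), (14, Nova, Orion), (14, Nova, Zephyr), (14, Orion, Delta), (14, Orion, Echo), (14, Orion, Lyra), (14, Orion, Nova), (14, Orion, Orion), (14, Orion, Zephyr), (14, Zephyr, Delta), (14, Zephyr, Echo), (14, Zephyr, Lyra), (14, Zephyr, Nova), (14, Zephyr, Orion), (14, Zephyr, Zephyr)}
Filtering on title ≠ title2 leaves {(14, Delta, Echo), (14, Delta, Lyra), (14, Delta, Nova), (14, Delta, Orion), (14, Delta, Zephyr), (14, Echo, Delta), (14, Echo, Lyra), (14, Echo, Nova), (14, Echo, Orion), (14, Echo, Zephyr), (14, Lyra, Delta), (14, Lyra, Echo), (14, Lyra, Nova), (14, Lyra, Orion), (14, Lyra, Zephyr), (14, Nova, Delta), (14, Nova, Echo), (14, Nova, Lyra), (14, Nova, Orion), (14, Nova, Zephyr), (14, Orion, Delta), (14, Orion, Echo), (14, Orion, Lyra), (14, Orion, Nova), (14, Orion, Zephyr), (14, Zephyr, Delta), (14, Zephyr, Echo), (14, Zephyr, Lyra), (14, Zephyr, Nova), (14, Zephyr, Orion)}.
Projecting to title2, bid (24 duplicate(s) eliminated): {(Delta, 14), (Echo, 14), (Lyra, 14), (Nova, 14), (Orion, 14), (Zephyr, 14)}

{(Delta, 14), (Echo, 14), (Lyra, 14), (Nova, 14), (Orion, 14), (Zephyr, 14)}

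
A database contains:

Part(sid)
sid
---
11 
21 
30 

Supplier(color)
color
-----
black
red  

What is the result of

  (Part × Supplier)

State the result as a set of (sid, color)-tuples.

{(11, black), (11, red), (21, black), (21, red), (30, black), (30, red)}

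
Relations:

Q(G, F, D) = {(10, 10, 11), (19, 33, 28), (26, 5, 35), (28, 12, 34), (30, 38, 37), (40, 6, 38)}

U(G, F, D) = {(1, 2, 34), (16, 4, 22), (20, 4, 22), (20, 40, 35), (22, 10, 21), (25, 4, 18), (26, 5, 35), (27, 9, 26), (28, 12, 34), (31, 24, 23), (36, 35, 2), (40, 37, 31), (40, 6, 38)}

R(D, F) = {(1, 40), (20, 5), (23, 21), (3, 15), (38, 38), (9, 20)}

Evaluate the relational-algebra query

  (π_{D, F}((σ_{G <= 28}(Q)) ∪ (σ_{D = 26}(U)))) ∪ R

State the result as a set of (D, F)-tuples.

{(1, 40), (11, 10), (20, 5), (23, 21), (26, 9), (28, 33), (3, 15), (34, 12), (35, 5), (38, 38), (9, 20)}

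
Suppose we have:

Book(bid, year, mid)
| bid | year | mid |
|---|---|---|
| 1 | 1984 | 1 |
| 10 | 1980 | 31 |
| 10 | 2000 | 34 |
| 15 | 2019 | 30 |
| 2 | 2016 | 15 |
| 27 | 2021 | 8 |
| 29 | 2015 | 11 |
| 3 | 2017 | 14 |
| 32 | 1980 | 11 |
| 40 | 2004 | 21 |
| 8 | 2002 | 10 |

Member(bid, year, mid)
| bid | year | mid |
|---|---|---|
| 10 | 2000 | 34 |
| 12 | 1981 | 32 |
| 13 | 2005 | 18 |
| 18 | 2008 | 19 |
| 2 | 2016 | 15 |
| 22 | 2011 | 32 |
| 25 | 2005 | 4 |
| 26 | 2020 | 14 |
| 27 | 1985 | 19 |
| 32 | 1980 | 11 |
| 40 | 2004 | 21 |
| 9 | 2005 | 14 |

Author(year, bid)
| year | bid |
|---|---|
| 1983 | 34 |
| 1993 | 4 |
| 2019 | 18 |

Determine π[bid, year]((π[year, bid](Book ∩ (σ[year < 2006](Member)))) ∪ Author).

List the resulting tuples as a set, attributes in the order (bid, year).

{(10, 2000), (18, 2019), (32, 1980), (34, 1983), (4, 1993), (40, 2004)}

Apply σ_{year < 2006}; surviving tuples: {(10, 2000, 34), (12, 1981, 32), (13, 2005, 18), (25, 2005, 4), (27, 1985, 19), (32, 1980, 11), (40, 2004, 21), (9, 2005, 14)}
Intersection: {(1, 1984, 1), (10, 1980, 31), (10, 2000, 34), (15, 2019, 30), (2, 2016, 15), (27, 2021, 8), (29, 2015, 11), (3, 2017, 14), (32, 1980, 11), (40, 2004, 21), (8, 2002, 10)} with {(10, 2000, 34), (12, 1981, 32), (13, 2005, 18), (25, 2005, 4), (27, 1985, 19), (32, 1980, 11), (40, 2004, 21), (9, 2005, 14)} → {(10, 2000, 34), (32, 1980, 11), (40, 2004, 21)}
Keep only column(s) year, bid: {(1980, 32), (2000, 10), (2004, 40)}
Union: {(1980, 32), (2000, 10), (2004, 40)} with {(1983, 34), (1993, 4), (2019, 18)} → {(1980, 32), (1983, 34), (1993, 4), (2000, 10), (2004, 40), (2019, 18)}
Keep only column(s) bid, year: {(10, 2000), (18, 2019), (32, 1980), (34, 1983), (4, 1993), (40, 2004)}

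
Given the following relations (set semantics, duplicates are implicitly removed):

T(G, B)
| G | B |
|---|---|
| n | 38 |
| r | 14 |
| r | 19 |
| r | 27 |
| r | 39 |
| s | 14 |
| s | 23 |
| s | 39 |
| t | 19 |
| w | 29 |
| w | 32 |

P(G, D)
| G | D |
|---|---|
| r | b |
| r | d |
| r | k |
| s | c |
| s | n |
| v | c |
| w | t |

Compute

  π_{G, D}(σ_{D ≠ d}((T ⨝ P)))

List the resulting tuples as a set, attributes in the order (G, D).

{(r, b), (r, k), (s, c), (s, n), (w, t)}

Natural join on G: {(r, 14, b), (r, 14, d), (r, 14, k), (r, 19, b), (r, 19, d), (r, 19, k), (r, 27, b), (r, 27, d), (r, 27, k), (r, 39, b), (r, 39, d), (r, 39, k), (s, 14, c), (s, 14, n), (s, 23, c), (s, 23, n), (s, 39, c), (s, 39, n), (w, 29, t), (w, 32, t)}
Apply σ_{D ≠ d}; surviving tuples: {(r, 14, b), (r, 14, k), (r, 19, b), (r, 19, k), (r, 27, b), (r, 27, k), (r, 39, b), (r, 39, k), (s, 14, c), (s, 14, n), (s, 23, c), (s, 23, n), (s, 39, c), (s, 39, n), (w, 29, t), (w, 32, t)}
π_{G, D} gives {(r, b), (r, k), (s, c), (s, n), (w, t)} (11 duplicate(s) eliminated).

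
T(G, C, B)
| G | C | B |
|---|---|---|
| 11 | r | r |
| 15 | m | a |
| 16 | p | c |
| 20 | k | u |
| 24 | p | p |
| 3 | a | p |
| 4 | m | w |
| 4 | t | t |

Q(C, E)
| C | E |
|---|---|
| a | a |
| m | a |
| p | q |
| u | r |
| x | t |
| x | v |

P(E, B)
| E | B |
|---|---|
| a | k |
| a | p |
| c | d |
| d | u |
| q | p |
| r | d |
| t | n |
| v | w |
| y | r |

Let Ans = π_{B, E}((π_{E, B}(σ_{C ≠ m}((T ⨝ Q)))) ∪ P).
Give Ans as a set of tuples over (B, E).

{(c, q), (d, c), (d, r), (k, a), (n, t), (p, a), (p, q), (r, y), (u, d), (w, v)}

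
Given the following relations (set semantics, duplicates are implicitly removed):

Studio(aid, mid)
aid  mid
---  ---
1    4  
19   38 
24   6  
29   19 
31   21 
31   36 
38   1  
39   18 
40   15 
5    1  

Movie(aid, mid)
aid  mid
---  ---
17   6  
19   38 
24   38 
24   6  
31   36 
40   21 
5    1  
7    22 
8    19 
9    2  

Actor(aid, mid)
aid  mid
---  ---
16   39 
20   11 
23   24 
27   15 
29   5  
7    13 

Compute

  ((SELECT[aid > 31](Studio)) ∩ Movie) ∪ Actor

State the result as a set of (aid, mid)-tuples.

{(16, 39), (20, 11), (23, 24), (27, 15), (29, 5), (7, 13)}

Apply σ_{aid > 31}; surviving tuples: {(38, 1), (39, 18), (40, 15)}
Taking the intersection: {}
Taking the union: {(16, 39), (20, 11), (23, 24), (27, 15), (29, 5), (7, 13)}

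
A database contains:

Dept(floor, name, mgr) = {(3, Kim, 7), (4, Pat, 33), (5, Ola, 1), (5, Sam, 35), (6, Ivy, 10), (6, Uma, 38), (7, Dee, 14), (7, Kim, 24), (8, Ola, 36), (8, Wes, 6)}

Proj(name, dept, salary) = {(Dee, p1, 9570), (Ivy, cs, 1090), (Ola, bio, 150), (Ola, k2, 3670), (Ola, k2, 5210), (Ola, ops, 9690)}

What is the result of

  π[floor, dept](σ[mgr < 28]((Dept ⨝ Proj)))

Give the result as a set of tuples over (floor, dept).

Joining Dept and Proj on name yields {(5, Ola, 1, bio, 150), (5, Ola, 1, k2, 3670), (5, Ola, 1, k2, 5210), (5, Ola, 1, ops, 9690), (6, Ivy, 10, cs, 1090), (7, Dee, 14, p1, 9570), (8, Ola, 36, bio, 150), (8, Ola, 36, k2, 3670), (8, Ola, 36, k2, 5210), (8, Ola, 36, ops, 9690)}.
Apply σ_{mgr < 28}; surviving tuples: {(5, Ola, 1, bio, 150), (5, Ola, 1, k2, 3670), (5, Ola, 1, k2, 5210), (5, Ola, 1, ops, 9690), (6, Ivy, 10, cs, 1090), (7, Dee, 14, p1, 9570)}
π[floor, dept]: project onto (floor, dept) (1 duplicate(s) eliminated) → {(5, bio), (5, k2), (5, ops), (6, cs), (7, p1)}

{(5, bio), (5, k2), (5, ops), (6, cs), (7, p1)}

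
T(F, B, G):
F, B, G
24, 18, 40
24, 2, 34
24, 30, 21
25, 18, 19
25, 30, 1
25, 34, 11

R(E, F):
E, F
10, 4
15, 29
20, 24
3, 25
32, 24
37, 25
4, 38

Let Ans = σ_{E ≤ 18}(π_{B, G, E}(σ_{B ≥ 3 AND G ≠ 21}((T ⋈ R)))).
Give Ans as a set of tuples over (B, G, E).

{(18, 19, 3), (30, 1, 3), (34, 11, 3)}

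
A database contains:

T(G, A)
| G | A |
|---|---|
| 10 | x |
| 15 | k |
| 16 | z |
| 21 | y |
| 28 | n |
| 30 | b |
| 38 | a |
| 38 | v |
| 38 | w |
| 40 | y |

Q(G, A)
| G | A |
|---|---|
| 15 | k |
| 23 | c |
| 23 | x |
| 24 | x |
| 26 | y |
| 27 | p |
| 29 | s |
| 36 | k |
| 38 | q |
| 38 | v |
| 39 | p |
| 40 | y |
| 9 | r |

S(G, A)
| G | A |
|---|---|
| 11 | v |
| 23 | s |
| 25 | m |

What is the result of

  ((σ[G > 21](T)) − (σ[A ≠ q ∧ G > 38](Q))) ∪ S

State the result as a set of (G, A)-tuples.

{(11, v), (23, s), (25, m), (28, n), (30, b), (38, a), (38, v), (38, w)}

σ[G > 21]: keep tuples satisfying G > 21 → {(28, n), (30, b), (38, a), (38, v), (38, w), (40, y)}
σ[A ≠ q ∧ G > 38]: keep tuples satisfying A ≠ q ∧ G > 38 → {(39, p), (40, y)}
Difference: {(28, n), (30, b), (38, a), (38, v), (38, w), (40, y)} with {(39, p), (40, y)} → {(28, n), (30, b), (38, a), (38, v), (38, w)}
Union: {(28, n), (30, b), (38, a), (38, v), (38, w)} with {(11, v), (23, s), (25, m)} → {(11, v), (23, s), (25, m), (28, n), (30, b), (38, a), (38, v), (38, w)}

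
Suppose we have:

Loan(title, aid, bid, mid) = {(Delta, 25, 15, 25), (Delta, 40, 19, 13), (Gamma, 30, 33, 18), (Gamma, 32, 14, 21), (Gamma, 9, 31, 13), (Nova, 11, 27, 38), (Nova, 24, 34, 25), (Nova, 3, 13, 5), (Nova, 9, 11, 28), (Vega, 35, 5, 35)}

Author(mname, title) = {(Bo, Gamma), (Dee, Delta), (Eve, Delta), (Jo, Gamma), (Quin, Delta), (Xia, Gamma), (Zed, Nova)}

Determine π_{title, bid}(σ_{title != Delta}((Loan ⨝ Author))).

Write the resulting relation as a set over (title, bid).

{(Gamma, 14), (Gamma, 31), (Gamma, 33), (Nova, 11), (Nova, 13), (Nova, 27), (Nova, 34)}

Joining Loan and Author on title yields {(Delta, 25, 15, 25, Dee), (Delta, 25, 15, 25, Eve), (Delta, 25, 15, 25, Quin), (Delta, 40, 19, 13, Dee), (Delta, 40, 19, 13, Eve), (Delta, 40, 19, 13, Quin), (Gamma, 30, 33, 18, Bo), (Gamma, 30, 33, 18, Jo), (Gamma, 30, 33, 18, Xia), (Gamma, 32, 14, 21, Bo), (Gamma, 32, 14, 21, Jo), (Gamma, 32, 14, 21, Xia), (Gamma, 9, 31, 13, Bo), (Gamma, 9, 31, 13, Jo), (Gamma, 9, 31, 13, Xia), (Nova, 11, 27, 38, Zed), (Nova, 24, 34, 25, Zed), (Nova, 3, 13, 5, Zed), (Nova, 9, 11, 28, Zed)}.
Apply σ_{title != Delta}; surviving tuples: {(Gamma, 30, 33, 18, Bo), (Gamma, 30, 33, 18, Jo), (Gamma, 30, 33, 18, Xia), (Gamma, 32, 14, 21, Bo), (Gamma, 32, 14, 21, Jo), (Gamma, 32, 14, 21, Xia), (Gamma, 9, 31, 13, Bo), (Gamma, 9, 31, 13, Jo), (Gamma, 9, 31, 13, Xia), (Nova, 11, 27, 38, Zed), (Nova, 24, 34, 25, Zed), (Nova, 3, 13, 5, Zed), (Nova, 9, 11, 28, Zed)}
π[title, bid]: project onto (title, bid) (6 duplicate(s) eliminated) → {(Gamma, 14), (Gamma, 31), (Gamma, 33), (Nova, 11), (Nova, 13), (Nova, 27), (Nova, 34)}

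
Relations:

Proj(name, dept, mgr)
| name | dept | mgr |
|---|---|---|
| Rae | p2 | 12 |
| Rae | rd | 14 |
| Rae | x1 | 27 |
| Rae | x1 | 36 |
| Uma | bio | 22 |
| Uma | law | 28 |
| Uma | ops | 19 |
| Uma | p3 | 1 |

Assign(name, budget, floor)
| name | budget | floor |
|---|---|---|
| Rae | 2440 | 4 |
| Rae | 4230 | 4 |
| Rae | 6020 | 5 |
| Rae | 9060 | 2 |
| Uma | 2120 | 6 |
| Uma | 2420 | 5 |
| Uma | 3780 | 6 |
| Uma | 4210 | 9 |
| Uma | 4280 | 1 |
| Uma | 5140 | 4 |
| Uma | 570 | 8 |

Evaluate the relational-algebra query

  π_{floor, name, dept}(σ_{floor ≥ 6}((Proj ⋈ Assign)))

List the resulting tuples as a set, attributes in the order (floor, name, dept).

Joining Proj and Assign on name yields {(Rae, p2, 12, 2440, 4), (Rae, p2, 12, 4230, 4), (Rae, p2, 12, 6020, 5), (Rae, p2, 12, 9060, 2), (Rae, rd, 14, 2440, 4), (Rae, rd, 14, 4230, 4), (Rae, rd, 14, 6020, 5), (Rae, rd, 14, 9060, 2), (Rae, x1, 27, 2440, 4), (Rae, x1, 27, 4230, 4), (Rae, x1, 27, 6020, 5), (Rae, x1, 27, 9060, 2), (Rae, x1, 36, 2440, 4), (Rae, x1, 36, 4230, 4), (Rae, x1, 36, 6020, 5), (Rae, x1, 36, 9060, 2), (Uma, bio, 22, 2120, 6), (Uma, bio, 22, 2420, 5), (Uma, bio, 22, 3780, 6), (Uma, bio, 22, 4210, 9), (Uma, bio, 22, 4280, 1), (Uma, bio, 22, 5140, 4), (Uma, bio, 22, 570, 8), (Uma, law, 28, 2120, 6), (Uma, law, 28, 2420, 5), (Uma, law, 28, 3780, 6), (Uma, law, 28, 4210, 9), (Uma, law, 28, 4280, 1), (Uma, law, 28, 5140, 4), (Uma, law, 28, 570, 8), (Uma, ops, 19, 2120, 6), (Uma, ops, 19, 2420, 5), (Uma, ops, 19, 3780, 6), (Uma, ops, 19, 4210, 9), (Uma, ops, 19, 4280, 1), (Uma, ops, 19, 5140, 4), (Uma, ops, 19, 570, 8), (Uma, p3, 1, 2120, 6), (Uma, p3, 1, 2420, 5), (Uma, p3, 1, 3780, 6), (Uma, p3, 1, 4210, 9), (Uma, p3, 1, 4280, 1), (Uma, p3, 1, 5140, 4), (Uma, p3, 1, 570, 8)}.
Apply σ_{floor ≥ 6}; surviving tuples: {(Uma, bio, 22, 2120, 6), (Uma, bio, 22, 3780, 6), (Uma, bio, 22, 4210, 9), (Uma, bio, 22, 570, 8), (Uma, law, 28, 2120, 6), (Uma, law, 28, 3780, 6), (Uma, law, 28, 4210, 9), (Uma, law, 28, 570, 8), (Uma, ops, 19, 2120, 6), (Uma, ops, 19, 3780, 6), (Uma, ops, 19, 4210, 9), (Uma, ops, 19, 570, 8), (Uma, p3, 1, 2120, 6), (Uma, p3, 1, 3780, 6), (Uma, p3, 1, 4210, 9), (Uma, p3, 1, 570, 8)}
π[floor, name, dept]: project onto (floor, name, dept) (4 duplicate(s) eliminated) → {(6, Uma, bio), (6, Uma, law), (6, Uma, ops), (6, Uma, p3), (8, Uma, bio), (8, Uma, law), (8, Uma, ops), (8, Uma, p3), (9, Uma, bio), (9, Uma, law), (9, Uma, ops), (9, Uma, p3)}

{(6, Uma, bio), (6, Uma, law), (6, Uma, ops), (6, Uma, p3), (8, Uma, bio), (8, Uma, law), (8, Uma, ops), (8, Uma, p3), (9, Uma, bio), (9, Uma, law), (9, Uma, ops), (9, Uma, p3)}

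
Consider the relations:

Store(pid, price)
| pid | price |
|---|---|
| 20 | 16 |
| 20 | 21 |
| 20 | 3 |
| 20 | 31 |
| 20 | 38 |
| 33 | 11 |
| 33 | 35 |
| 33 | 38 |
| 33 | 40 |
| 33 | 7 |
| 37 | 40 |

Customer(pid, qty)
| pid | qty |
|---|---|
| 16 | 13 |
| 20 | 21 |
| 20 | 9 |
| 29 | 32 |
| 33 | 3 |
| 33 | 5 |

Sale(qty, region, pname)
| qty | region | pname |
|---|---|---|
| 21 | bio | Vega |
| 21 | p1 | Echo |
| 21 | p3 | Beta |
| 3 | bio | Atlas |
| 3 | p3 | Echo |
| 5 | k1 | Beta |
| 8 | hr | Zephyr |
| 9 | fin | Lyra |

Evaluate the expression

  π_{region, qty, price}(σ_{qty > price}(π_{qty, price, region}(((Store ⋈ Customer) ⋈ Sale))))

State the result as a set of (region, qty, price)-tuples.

Natural join on pid: {(20, 16, 21), (20, 16, 9), (20, 21, 21), (20, 21, 9), (20, 3, 21), (20, 3, 9), (20, 31, 21), (20, 31, 9), (20, 38, 21), (20, 38, 9), (33, 11, 3), (33, 11, 5), (33, 35, 3), (33, 35, 5), (33, 38, 3), (33, 38, 5), (33, 40, 3), (33, 40, 5), (33, 7, 3), (33, 7, 5)}
Natural join on qty: {(20, 16, 21, bio, Vega), (20, 16, 21, p1, Echo), (20, 16, 21, p3, Beta), (20, 16, 9, fin, Lyra), (20, 21, 21, bio, Vega), (20, 21, 21, p1, Echo), (20, 21, 21, p3, Beta), (20, 21, 9, fin, Lyra), (20, 3, 21, bio, Vega), (20, 3, 21, p1, Echo), (20, 3, 21, p3, Beta), (20, 3, 9, fin, Lyra), (20, 31, 21, bio, Vega), (20, 31, 21, p1, Echo), (20, 31, 21, p3, Beta), (20, 31, 9, fin, Lyra), (20, 38, 21, bio, Vega), (20, 38, 21, p1, Echo), (20, 38, 21, p3, Beta), (20, 38, 9, fin, Lyra), (33, 11, 3, bio, Atlas), (33, 11, 3, p3, Echo), (33, 11, 5, k1, Beta), (33, 35, 3, bio, Atlas), (33, 35, 3, p3, Echo), (33, 35, 5, k1, Beta), (33, 38, 3, bio, Atlas), (33, 38, 3, p3, Echo), (33, 38, 5, k1, Beta), (33, 40, 3, bio, Atlas), (33, 40, 3, p3, Echo), (33, 40, 5, k1, Beta), (33, 7, 3, bio, Atlas), (33, 7, 3, p3, Echo), (33, 7, 5, k1, Beta)}
Projecting to qty, price, region: {(21, 16, bio), (21, 16, p1), (21, 16, p3), (21, 21, bio), (21, 21, p1), (21, 21, p3), (21, 3, bio), (21, 3, p1), (21, 3, p3), (21, 31, bio), (21, 31, p1), (21, 31, p3), (21, 38, bio), (21, 38, p1), (21, 38, p3), (3, 11, bio), (3, 11, p3), (3, 35, bio), (3, 35, p3), (3, 38, bio), (3, 38, p3), (3, 40, bio), (3, 40, p3), (3, 7, bio), (3, 7, p3), (5, 11, k1), (5, 35, k1), (5, 38, k1), (5, 40, k1), (5, 7, k1), (9, 16, fin), (9, 21, fin), (9, 3, fin), (9, 31, fin), (9, 38, fin)}
Selection qty > price: {(21, 16, bio), (21, 16, p1), (21, 16, p3), (21, 3, bio), (21, 3, p1), (21, 3, p3), (9, 3, fin)}
Projecting to region, qty, price: {(bio, 21, 16), (bio, 21, 3), (fin, 9, 3), (p1, 21, 16), (p1, 21, 3), (p3, 21, 16), (p3, 21, 3)}

{(bio, 21, 16), (bio, 21, 3), (fin, 9, 3), (p1, 21, 16), (p1, 21, 3), (p3, 21, 16), (p3, 21, 3)}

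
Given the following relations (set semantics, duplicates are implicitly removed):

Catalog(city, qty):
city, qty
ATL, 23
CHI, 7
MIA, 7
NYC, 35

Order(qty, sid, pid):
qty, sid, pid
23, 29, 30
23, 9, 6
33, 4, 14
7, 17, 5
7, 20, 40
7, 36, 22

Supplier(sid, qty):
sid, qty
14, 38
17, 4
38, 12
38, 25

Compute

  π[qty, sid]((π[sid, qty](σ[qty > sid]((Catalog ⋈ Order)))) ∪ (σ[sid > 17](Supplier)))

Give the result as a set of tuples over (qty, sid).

{(12, 38), (23, 9), (25, 38)}

Joining Catalog and Order on qty yields {(ATL, 23, 29, 30), (ATL, 23, 9, 6), (CHI, 7, 17, 5), (CHI, 7, 20, 40), (CHI, 7, 36, 22), (MIA, 7, 17, 5), (MIA, 7, 20, 40), (MIA, 7, 36, 22)}.
Apply σ_{qty > sid}; surviving tuples: {(ATL, 23, 9, 6)}
π_{sid, qty} gives {(9, 23)}.
Apply σ_{sid > 17}; surviving tuples: {(38, 12), (38, 25)}
Taking the union: {(38, 12), (38, 25), (9, 23)}
π_{qty, sid} gives {(12, 38), (23, 9), (25, 38)}.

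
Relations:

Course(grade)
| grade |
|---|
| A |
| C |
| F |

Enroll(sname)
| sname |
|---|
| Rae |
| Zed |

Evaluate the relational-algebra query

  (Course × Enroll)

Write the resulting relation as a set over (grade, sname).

{(A, Rae), (A, Zed), (C, Rae), (C, Zed), (F, Rae), (F, Zed)}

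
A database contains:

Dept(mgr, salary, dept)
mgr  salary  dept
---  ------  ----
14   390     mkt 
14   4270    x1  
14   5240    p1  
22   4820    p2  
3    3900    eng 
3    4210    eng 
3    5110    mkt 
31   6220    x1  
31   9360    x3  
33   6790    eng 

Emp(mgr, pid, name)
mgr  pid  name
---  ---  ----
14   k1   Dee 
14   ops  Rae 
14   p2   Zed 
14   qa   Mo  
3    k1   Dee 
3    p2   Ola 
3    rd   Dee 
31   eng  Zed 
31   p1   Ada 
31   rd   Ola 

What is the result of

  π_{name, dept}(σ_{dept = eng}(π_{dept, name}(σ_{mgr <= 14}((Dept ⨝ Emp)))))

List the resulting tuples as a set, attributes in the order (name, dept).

{(Dee, eng), (Ola, eng)}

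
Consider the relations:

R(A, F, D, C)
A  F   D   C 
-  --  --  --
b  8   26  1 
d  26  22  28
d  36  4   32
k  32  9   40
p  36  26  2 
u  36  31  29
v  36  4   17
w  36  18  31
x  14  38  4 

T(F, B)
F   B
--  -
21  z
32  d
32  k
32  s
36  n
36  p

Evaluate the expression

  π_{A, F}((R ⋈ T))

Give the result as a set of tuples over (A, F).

Joining R and T on F yields {(d, 36, 4, 32, n), (d, 36, 4, 32, p), (k, 32, 9, 40, d), (k, 32, 9, 40, k), (k, 32, 9, 40, s), (p, 36, 26, 2, n), (p, 36, 26, 2, p), (u, 36, 31, 29, n), (u, 36, 31, 29, p), (v, 36, 4, 17, n), (v, 36, 4, 17, p), (w, 36, 18, 31, n), (w, 36, 18, 31, p)}.
Keep only column(s) A, F (7 duplicate(s) eliminated): {(d, 36), (k, 32), (p, 36), (u, 36), (v, 36), (w, 36)}

{(d, 36), (k, 32), (p, 36), (u, 36), (v, 36), (w, 36)}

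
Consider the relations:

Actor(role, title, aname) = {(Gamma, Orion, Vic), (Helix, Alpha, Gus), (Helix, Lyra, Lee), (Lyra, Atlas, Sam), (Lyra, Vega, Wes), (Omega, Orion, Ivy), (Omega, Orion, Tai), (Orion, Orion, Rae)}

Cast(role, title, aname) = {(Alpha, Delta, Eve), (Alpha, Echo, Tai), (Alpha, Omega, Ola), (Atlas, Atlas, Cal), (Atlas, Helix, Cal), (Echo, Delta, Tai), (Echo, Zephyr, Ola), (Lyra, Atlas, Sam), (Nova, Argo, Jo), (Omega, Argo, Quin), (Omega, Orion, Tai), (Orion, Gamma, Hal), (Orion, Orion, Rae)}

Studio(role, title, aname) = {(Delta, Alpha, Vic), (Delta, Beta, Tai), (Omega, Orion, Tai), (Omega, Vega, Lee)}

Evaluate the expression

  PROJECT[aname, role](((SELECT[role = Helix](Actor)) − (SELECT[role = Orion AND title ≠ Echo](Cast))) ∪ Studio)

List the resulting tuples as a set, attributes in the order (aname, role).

Selection role = Helix: {(Helix, Alpha, Gus), (Helix, Lyra, Lee)}
Selection role = Orion AND title ≠ Echo: {(Orion, Gamma, Hal), (Orion, Orion, Rae)}
Difference: {(Helix, Alpha, Gus), (Helix, Lyra, Lee)} with {(Orion, Gamma, Hal), (Orion, Orion, Rae)} → {(Helix, Alpha, Gus), (Helix, Lyra, Lee)}
Union: {(Helix, Alpha, Gus), (Helix, Lyra, Lee)} with {(Delta, Alpha, Vic), (Delta, Beta, Tai), (Omega, Orion, Tai), (Omega, Vega, Lee)} → {(Delta, Alpha, Vic), (Delta, Beta, Tai), (Helix, Alpha, Gus), (Helix, Lyra, Lee), (Omega, Orion, Tai), (Omega, Vega, Lee)}
π_{aname, role} gives {(Gus, Helix), (Lee, Helix), (Lee, Omega), (Tai, Delta), (Tai, Omega), (Vic, Delta)}.

{(Gus, Helix), (Lee, Helix), (Lee, Omega), (Tai, Delta), (Tai, Omega), (Vic, Delta)}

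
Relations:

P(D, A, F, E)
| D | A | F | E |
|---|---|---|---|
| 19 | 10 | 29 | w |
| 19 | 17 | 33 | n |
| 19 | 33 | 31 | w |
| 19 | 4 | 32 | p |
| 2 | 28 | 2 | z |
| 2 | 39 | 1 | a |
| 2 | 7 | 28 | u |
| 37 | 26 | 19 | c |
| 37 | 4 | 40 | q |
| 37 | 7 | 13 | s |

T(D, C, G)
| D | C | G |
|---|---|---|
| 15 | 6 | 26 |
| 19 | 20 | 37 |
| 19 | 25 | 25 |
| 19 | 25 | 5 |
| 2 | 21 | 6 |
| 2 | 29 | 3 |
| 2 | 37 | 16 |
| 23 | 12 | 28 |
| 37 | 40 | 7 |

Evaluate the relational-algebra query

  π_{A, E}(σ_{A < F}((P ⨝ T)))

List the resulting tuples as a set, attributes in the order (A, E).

{(10, w), (17, n), (4, p), (4, q), (7, s), (7, u)}

Natural join on D: {(19, 10, 29, w, 20, 37), (19, 10, 29, w, 25, 25), (19, 10, 29, w, 25, 5), (19, 17, 33, n, 20, 37), (19, 17, 33, n, 25, 25), (19, 17, 33, n, 25, 5), (19, 33, 31, w, 20, 37), (19, 33, 31, w, 25, 25), (19, 33, 31, w, 25, 5), (19, 4, 32, p, 20, 37), (19, 4, 32, p, 25, 25), (19, 4, 32, p, 25, 5), (2, 28, 2, z, 21, 6), (2, 28, 2, z, 29, 3), (2, 28, 2, z, 37, 16), (2, 39, 1, a, 21, 6), (2, 39, 1, a, 29, 3), (2, 39, 1, a, 37, 16), (2, 7, 28, u, 21, 6), (2, 7, 28, u, 29, 3), (2, 7, 28, u, 37, 16), (37, 26, 19, c, 40, 7), (37, 4, 40, q, 40, 7), (37, 7, 13, s, 40, 7)}
σ[A < F]: keep tuples satisfying A < F → {(19, 10, 29, w, 20, 37), (19, 10, 29, w, 25, 25), (19, 10, 29, w, 25, 5), (19, 17, 33, n, 20, 37), (19, 17, 33, n, 25, 25), (19, 17, 33, n, 25, 5), (19, 4, 32, p, 20, 37), (19, 4, 32, p, 25, 25), (19, 4, 32, p, 25, 5), (2, 7, 28, u, 21, 6), (2, 7, 28, u, 29, 3), (2, 7, 28, u, 37, 16), (37, 4, 40, q, 40, 7), (37, 7, 13, s, 40, 7)}
π[A, E]: project onto (A, E) (8 duplicate(s) eliminated) → {(10, w), (17, n), (4, p), (4, q), (7, s), (7, u)}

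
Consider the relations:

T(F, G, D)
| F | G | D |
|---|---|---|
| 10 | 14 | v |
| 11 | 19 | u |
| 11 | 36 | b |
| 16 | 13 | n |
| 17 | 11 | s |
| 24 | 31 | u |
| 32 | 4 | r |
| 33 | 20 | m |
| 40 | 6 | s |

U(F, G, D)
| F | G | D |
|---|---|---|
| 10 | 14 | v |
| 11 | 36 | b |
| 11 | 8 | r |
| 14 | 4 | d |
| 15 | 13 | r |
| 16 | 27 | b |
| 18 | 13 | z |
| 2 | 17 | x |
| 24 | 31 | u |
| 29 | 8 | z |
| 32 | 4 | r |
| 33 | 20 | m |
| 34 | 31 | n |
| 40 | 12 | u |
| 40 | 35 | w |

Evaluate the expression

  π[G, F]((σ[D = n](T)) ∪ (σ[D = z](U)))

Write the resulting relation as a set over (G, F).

Selection D = n: {(16, 13, n)}
Selection D = z: {(18, 13, z), (29, 8, z)}
Set union of the two operands is {(16, 13, n), (18, 13, z), (29, 8, z)}.
Projecting to G, F: {(13, 16), (13, 18), (8, 29)}

{(13, 16), (13, 18), (8, 29)}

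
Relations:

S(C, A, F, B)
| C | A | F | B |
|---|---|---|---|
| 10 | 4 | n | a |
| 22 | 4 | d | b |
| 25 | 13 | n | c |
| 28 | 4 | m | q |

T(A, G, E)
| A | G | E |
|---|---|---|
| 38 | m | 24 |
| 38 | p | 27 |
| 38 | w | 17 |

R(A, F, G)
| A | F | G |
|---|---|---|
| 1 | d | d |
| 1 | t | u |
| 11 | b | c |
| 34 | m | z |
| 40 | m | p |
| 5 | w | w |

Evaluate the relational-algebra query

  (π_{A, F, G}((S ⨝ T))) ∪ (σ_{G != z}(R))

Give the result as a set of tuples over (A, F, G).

S ⋈ T (natural join on A): {}
π[A, F, G]: project onto (A, F, G) → {}
Selection G != z: {(1, d, d), (1, t, u), (11, b, c), (40, m, p), (5, w, w)}
Set union of the two operands is {(1, d, d), (1, t, u), (11, b, c), (40, m, p), (5, w, w)}.

{(1, d, d), (1, t, u), (11, b, c), (40, m, p), (5, w, w)}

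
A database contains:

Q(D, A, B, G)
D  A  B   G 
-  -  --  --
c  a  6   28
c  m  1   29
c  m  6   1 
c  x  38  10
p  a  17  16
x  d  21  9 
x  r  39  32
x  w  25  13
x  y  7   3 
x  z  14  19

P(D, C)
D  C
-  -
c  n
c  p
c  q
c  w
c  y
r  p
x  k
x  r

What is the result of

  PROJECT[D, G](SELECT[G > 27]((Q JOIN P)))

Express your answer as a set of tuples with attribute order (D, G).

{(c, 28), (c, 29), (x, 32)}

Q ⋈ P (natural join on D): {(c, a, 6, 28, n), (c, a, 6, 28, p), (c, a, 6, 28, q), (c, a, 6, 28, w), (c, a, 6, 28, y), (c, m, 1, 29, n), (c, m, 1, 29, p), (c, m, 1, 29, q), (c, m, 1, 29, w), (c, m, 1, 29, y), (c, m, 6, 1, n), (c, m, 6, 1, p), (c, m, 6, 1, q), (c, m, 6, 1, w), (c, m, 6, 1, y), (c, x, 38, 10, n), (c, x, 38, 10, p), (c, x, 38, 10, q), (c, x, 38, 10, w), (c, x, 38, 10, y), (x, d, 21, 9, k), (x, d, 21, 9, r), (x, r, 39, 32, k), (x, r, 39, 32, r), (x, w, 25, 13, k), (x, w, 25, 13, r), (x, y, 7, 3, k), (x, y, 7, 3, r), (x, z, 14, 19, k), (x, z, 14, 19, r)}
σ[G > 27]: keep tuples satisfying G > 27 → {(c, a, 6, 28, n), (c, a, 6, 28, p), (c, a, 6, 28, q), (c, a, 6, 28, w), (c, a, 6, 28, y), (c, m, 1, 29, n), (c, m, 1, 29, p), (c, m, 1, 29, q), (c, m, 1, 29, w), (c, m, 1, 29, y), (x, r, 39, 32, k), (x, r, 39, 32, r)}
π_{D, G} gives {(c, 28), (c, 29), (x, 32)} (9 duplicate(s) eliminated).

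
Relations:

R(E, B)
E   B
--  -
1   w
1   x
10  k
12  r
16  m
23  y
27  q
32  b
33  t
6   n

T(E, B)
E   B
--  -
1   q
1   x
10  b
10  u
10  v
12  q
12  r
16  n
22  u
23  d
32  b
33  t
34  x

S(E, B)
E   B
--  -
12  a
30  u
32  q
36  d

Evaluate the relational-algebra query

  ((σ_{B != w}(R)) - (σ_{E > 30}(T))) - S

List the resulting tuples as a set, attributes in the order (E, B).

{(1, x), (10, k), (12, r), (16, m), (23, y), (27, q), (6, n)}

σ[B != w]: keep tuples satisfying B != w → {(1, x), (10, k), (12, r), (16, m), (23, y), (27, q), (32, b), (33, t), (6, n)}
σ[E > 30]: keep tuples satisfying E > 30 → {(32, b), (33, t), (34, x)}
Difference: {(1, x), (10, k), (12, r), (16, m), (23, y), (27, q), (32, b), (33, t), (6, n)} with {(32, b), (33, t), (34, x)} → {(1, x), (10, k), (12, r), (16, m), (23, y), (27, q), (6, n)}
Difference: {(1, x), (10, k), (12, r), (16, m), (23, y), (27, q), (6, n)} with {(12, a), (30, u), (32, q), (36, d)} → {(1, x), (10, k), (12, r), (16, m), (23, y), (27, q), (6, n)}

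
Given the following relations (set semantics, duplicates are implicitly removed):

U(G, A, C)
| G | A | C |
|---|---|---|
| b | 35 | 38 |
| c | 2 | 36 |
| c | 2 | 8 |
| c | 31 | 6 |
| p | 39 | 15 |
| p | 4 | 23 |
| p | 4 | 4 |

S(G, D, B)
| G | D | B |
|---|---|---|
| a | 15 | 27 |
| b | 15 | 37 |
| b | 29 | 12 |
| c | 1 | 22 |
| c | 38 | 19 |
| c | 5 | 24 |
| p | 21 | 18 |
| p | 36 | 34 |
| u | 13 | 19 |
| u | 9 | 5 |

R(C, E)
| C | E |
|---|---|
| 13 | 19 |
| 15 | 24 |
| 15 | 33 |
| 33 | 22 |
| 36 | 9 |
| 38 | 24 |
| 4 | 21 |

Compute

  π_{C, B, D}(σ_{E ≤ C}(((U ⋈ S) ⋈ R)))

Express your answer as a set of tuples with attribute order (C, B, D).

{(36, 19, 38), (36, 22, 1), (36, 24, 5), (38, 12, 29), (38, 37, 15)}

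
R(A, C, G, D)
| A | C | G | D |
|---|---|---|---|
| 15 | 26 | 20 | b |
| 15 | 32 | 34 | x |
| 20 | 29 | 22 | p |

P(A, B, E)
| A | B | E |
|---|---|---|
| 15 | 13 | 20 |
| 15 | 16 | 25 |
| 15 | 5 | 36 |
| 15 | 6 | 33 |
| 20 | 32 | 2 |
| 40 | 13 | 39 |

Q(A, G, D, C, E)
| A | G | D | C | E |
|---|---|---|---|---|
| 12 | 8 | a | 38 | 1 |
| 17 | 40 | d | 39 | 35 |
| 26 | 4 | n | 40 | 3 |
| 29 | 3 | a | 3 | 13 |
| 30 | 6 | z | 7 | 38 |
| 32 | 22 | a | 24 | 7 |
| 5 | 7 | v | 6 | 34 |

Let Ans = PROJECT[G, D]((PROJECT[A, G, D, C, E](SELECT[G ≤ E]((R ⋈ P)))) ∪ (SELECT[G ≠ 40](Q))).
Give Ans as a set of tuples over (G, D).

{(20, b), (22, a), (3, a), (34, x), (4, n), (6, z), (7, v), (8, a)}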